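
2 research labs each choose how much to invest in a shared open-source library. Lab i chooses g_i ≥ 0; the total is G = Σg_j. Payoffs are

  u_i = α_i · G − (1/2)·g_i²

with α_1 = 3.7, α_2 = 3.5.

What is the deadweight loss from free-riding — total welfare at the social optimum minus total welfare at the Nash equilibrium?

12.97

Lab i's FOC: ∂u_i/∂g_i = α_i − g_i = 0, so g_i* = α_i.
NE contributions = (3.7, 3.5); G = 7.2.
W^NE = (Σα)·G − ½Σα_i² = 7.2² − ½·25.94 = 38.87.
Planner sets g_i = Σα_j = 7.2 for every i, so G^SO = 2·7.2 = 14.4.
W^SO = (Σα)·G^SO − ½·2·(Σα)² = (2/2)·7.2² = 51.84.
Deadweight loss = W^SO − W^NE = 12.97.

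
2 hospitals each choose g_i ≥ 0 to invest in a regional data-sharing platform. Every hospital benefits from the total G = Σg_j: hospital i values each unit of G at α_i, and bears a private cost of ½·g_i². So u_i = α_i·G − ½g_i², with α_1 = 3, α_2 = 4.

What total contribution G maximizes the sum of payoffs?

14

Planner FOC: ∂(Σu_j)/∂g_i = (Σα_j) − g_i = 0, so g_i^SO = Σα_j = 7 for every i; G^SO = 14.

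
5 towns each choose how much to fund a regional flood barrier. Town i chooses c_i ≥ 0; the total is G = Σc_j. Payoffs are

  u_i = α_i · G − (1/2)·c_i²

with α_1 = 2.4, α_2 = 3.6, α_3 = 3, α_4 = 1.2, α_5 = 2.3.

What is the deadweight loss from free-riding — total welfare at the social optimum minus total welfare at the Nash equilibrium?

251.6

Town i's FOC: ∂u_i/∂c_i = α_i − c_i = 0, so c_i* = α_i.
NE contributions = (2.4, 3.6, 3, 1.2, 2.3); G = 12.5.
W^NE = (Σα)·G − ½Σα_i² = 12.5² − ½·34.45 = 139.025.
Planner sets c_i = Σα_j = 12.5 for every i, so G^SO = 5·12.5 = 62.5.
W^SO = (Σα)·G^SO − ½·5·(Σα)² = (5/2)·12.5² = 390.625.
Deadweight loss = W^SO − W^NE = 251.6.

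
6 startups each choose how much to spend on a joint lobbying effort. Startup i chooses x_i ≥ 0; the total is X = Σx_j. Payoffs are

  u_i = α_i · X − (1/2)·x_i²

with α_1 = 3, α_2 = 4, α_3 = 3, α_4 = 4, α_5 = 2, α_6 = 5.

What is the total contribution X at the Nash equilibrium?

21

Startup i's FOC: ∂u_i/∂x_i = α_i − x_i = 0, so x_i* = α_i.
NE contributions = (3, 4, 3, 4, 2, 5); X = 21.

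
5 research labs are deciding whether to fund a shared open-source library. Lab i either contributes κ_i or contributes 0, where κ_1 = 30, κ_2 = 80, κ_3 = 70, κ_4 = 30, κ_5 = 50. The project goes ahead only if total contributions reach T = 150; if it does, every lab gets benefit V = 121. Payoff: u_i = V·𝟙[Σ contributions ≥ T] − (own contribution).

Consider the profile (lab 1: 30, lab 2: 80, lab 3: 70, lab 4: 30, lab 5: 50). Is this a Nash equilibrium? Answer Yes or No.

Total = 260 ≥ 150: provided.
Lab 1 (pledges 30, payoff 91): dropping to 0 → total 230, payoff 121. Profitable deviation.

No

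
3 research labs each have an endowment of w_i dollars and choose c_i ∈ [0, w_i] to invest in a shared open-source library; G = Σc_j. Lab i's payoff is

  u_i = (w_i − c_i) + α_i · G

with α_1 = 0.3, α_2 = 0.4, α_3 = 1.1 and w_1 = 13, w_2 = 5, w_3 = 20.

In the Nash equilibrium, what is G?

∂u_i/∂c_i = α_i − 1, so lab i contributes w_i if α_i > 1, else 0.
α_i > 1 for i ∈ {3}; NE contributions (0, 0, 20), G = 20.

20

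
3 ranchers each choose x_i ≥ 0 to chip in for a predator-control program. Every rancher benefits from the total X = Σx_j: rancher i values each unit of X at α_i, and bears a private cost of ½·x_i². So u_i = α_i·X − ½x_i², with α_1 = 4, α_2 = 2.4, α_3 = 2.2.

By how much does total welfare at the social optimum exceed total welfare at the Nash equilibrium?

Rancher i's FOC: ∂u_i/∂x_i = α_i − x_i = 0, so x_i* = α_i.
NE contributions = (4, 2.4, 2.2); X = 8.6.
W^NE = (Σα)·X − ½Σα_i² = 8.6² − ½·26.6 = 60.66.
Planner sets x_i = Σα_j = 8.6 for every i, so X^SO = 3·8.6 = 25.8.
W^SO = (Σα)·X^SO − ½·3·(Σα)² = (3/2)·8.6² = 110.94.
Deadweight loss = W^SO − W^NE = 50.28.

50.28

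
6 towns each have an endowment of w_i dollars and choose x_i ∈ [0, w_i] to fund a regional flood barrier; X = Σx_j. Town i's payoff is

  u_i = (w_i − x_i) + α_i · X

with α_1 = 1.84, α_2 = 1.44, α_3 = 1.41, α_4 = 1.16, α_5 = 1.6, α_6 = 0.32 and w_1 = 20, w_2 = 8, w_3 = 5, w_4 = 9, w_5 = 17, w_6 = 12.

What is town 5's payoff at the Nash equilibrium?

94.4

∂u_i/∂x_i = α_i − 1, so town i contributes w_i if α_i > 1, else 0.
α_i > 1 for i ∈ {1, 2, 3, 4, 5}; NE contributions (20, 8, 5, 9, 17, 0), X = 59.
u_5 = (17 − 17) + 1.6·59 = 94.4.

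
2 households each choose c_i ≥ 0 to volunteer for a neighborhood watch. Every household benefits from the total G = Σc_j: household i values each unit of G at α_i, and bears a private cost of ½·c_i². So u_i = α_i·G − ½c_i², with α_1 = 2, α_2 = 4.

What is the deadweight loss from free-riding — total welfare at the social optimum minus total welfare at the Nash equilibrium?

10

Household i's FOC: ∂u_i/∂c_i = α_i − c_i = 0, so c_i* = α_i.
NE contributions = (2, 4); G = 6.
W^NE = (Σα)·G − ½Σα_i² = 6² − ½·20 = 26.
Planner sets c_i = Σα_j = 6 for every i, so G^SO = 2·6 = 12.
W^SO = (Σα)·G^SO − ½·2·(Σα)² = (2/2)·6² = 36.
Deadweight loss = W^SO − W^NE = 10.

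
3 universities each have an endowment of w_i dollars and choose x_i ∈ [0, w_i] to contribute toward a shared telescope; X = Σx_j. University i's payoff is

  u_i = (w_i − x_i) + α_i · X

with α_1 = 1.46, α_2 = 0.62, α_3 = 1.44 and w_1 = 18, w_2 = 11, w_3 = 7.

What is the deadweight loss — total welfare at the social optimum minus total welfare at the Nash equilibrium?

∂u_i/∂x_i = α_i − 1, so university i contributes w_i if α_i > 1, else 0.
α_i > 1 for i ∈ {1, 3}; NE contributions (18, 0, 7), X = 25.
W^NE = Σw_i − X^NE + (Σα_i)·X^NE = 36 + 2.52·25 = 99.
Planner: ∂(Σu_j)/∂x_i = Σα_j − 1 = 2.52 > 0, so everyone contributes w_i; X^SO = 36, W^SO = 36 + 2.52·36 = 126.72.
Deadweight loss = 27.72.

27.72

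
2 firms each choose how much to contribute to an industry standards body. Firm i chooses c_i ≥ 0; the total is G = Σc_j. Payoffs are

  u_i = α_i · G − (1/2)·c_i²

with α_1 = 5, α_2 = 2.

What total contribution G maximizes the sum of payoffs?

14

Planner FOC: ∂(Σu_j)/∂c_i = (Σα_j) − c_i = 0, so c_i^SO = Σα_j = 7 for every i; G^SO = 14.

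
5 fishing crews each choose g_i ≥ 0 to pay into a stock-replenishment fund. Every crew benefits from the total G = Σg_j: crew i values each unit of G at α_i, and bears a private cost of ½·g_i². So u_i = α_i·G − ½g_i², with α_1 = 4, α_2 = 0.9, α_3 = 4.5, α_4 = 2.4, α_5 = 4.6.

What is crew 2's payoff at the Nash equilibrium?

Crew i's FOC: ∂u_i/∂g_i = α_i − g_i = 0, so g_i* = α_i.
NE contributions = (4, 0.9, 4.5, 2.4, 4.6); G = 16.4.
u_2 = α_2·G − ½·(g_2)² = 0.9·16.4 − ½·0.9² = 14.355.

14.355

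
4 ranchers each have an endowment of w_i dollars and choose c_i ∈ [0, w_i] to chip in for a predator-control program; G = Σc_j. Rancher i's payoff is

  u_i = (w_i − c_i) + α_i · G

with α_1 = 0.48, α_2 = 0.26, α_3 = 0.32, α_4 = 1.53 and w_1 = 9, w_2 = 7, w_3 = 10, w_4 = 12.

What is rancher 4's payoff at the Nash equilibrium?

18.36

∂u_i/∂c_i = α_i − 1, so rancher i contributes w_i if α_i > 1, else 0.
α_i > 1 for i ∈ {4}; NE contributions (0, 0, 0, 12), G = 12.
u_4 = (12 − 12) + 1.53·12 = 18.36.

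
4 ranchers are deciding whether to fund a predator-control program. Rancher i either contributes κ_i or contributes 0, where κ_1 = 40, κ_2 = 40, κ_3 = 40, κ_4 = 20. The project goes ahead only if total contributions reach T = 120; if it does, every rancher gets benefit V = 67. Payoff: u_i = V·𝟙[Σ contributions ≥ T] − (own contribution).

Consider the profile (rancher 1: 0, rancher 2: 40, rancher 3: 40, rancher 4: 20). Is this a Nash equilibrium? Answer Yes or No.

No

Total = 100 < 120: not provided.
Rancher 1 (pledges 0, payoff 0): pledging 40 → total 140, payoff 27. Profitable deviation.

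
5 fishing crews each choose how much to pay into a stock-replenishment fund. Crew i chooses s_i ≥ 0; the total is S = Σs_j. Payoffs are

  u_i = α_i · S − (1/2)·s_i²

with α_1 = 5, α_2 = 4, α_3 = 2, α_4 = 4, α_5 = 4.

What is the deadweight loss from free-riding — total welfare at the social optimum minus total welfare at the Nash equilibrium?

Crew i's FOC: ∂u_i/∂s_i = α_i − s_i = 0, so s_i* = α_i.
NE contributions = (5, 4, 2, 4, 4); S = 19.
W^NE = (Σα)·S − ½Σα_i² = 19² − ½·77 = 322.5.
Planner sets s_i = Σα_j = 19 for every i, so S^SO = 5·19 = 95.
W^SO = (Σα)·S^SO − ½·5·(Σα)² = (5/2)·19² = 902.5.
Deadweight loss = W^SO − W^NE = 580.

580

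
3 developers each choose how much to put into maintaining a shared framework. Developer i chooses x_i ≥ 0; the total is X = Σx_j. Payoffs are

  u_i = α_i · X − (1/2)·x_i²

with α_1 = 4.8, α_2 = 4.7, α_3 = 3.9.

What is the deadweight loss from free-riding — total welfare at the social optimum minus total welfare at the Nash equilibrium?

Developer i's FOC: ∂u_i/∂x_i = α_i − x_i = 0, so x_i* = α_i.
NE contributions = (4.8, 4.7, 3.9); X = 13.4.
W^NE = (Σα)·X − ½Σα_i² = 13.4² − ½·60.34 = 149.39.
Planner sets x_i = Σα_j = 13.4 for every i, so X^SO = 3·13.4 = 40.2.
W^SO = (Σα)·X^SO − ½·3·(Σα)² = (3/2)·13.4² = 269.34.
Deadweight loss = W^SO − W^NE = 119.95.

119.95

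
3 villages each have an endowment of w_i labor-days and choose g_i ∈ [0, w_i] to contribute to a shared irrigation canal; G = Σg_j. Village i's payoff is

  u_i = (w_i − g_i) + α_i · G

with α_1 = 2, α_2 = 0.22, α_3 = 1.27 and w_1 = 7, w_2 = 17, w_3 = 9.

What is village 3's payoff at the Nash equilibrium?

∂u_i/∂g_i = α_i − 1, so village i contributes w_i if α_i > 1, else 0.
α_i > 1 for i ∈ {1, 3}; NE contributions (7, 0, 9), G = 16.
u_3 = (9 − 9) + 1.27·16 = 20.32.

20.32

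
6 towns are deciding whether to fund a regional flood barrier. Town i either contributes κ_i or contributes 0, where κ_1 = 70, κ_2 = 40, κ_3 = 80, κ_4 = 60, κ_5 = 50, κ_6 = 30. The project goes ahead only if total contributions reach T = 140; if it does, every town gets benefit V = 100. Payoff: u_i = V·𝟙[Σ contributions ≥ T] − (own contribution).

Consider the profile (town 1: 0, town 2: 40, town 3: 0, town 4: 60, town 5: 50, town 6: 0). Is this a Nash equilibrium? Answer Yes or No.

Total = 150 ≥ 140: provided.
Town 1 (pledges 0, payoff 100): pledging 70 → total 220, payoff 30. No gain.
Town 2 (pledges 40, payoff 60): dropping to 0 → total 110, payoff 0. No gain.
Town 3 (pledges 0, payoff 100): pledging 80 → total 230, payoff 20. No gain.
Town 4 (pledges 60, payoff 40): dropping to 0 → total 90, payoff 0. No gain.
Town 5 (pledges 50, payoff 50): dropping to 0 → total 100, payoff 0. No gain.
Town 6 (pledges 0, payoff 100): pledging 30 → total 180, payoff 70. No gain.

Yes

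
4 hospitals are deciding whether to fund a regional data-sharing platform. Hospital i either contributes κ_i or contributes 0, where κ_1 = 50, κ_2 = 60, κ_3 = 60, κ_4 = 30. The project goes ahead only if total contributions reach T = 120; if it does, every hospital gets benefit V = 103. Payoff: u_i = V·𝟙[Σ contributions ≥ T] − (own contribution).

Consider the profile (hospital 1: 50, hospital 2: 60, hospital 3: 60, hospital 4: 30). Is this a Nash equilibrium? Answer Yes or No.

No

Total = 200 ≥ 120: provided.
Hospital 1 (pledges 50, payoff 53): dropping to 0 → total 150, payoff 103. Profitable deviation.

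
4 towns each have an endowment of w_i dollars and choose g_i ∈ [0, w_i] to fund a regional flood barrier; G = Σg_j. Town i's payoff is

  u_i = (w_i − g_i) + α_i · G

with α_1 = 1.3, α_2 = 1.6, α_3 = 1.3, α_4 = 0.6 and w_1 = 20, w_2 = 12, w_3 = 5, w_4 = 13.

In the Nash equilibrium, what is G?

∂u_i/∂g_i = α_i − 1, so town i contributes w_i if α_i > 1, else 0.
α_i > 1 for i ∈ {1, 2, 3}; NE contributions (20, 12, 5, 0), G = 37.

37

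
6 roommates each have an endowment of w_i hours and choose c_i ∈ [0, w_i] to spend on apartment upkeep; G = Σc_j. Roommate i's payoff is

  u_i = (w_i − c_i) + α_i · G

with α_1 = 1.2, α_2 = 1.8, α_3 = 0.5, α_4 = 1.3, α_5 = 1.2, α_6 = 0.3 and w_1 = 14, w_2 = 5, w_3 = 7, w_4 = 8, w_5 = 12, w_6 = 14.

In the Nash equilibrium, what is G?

39

∂u_i/∂c_i = α_i − 1, so roommate i contributes w_i if α_i > 1, else 0.
α_i > 1 for i ∈ {1, 2, 4, 5}; NE contributions (14, 5, 0, 8, 12, 0), G = 39.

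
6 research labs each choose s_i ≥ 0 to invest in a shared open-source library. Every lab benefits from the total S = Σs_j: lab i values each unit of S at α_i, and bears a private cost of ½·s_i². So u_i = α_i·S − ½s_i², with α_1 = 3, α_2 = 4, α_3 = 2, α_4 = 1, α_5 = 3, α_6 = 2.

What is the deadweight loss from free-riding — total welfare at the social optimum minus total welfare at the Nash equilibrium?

Lab i's FOC: ∂u_i/∂s_i = α_i − s_i = 0, so s_i* = α_i.
NE contributions = (3, 4, 2, 1, 3, 2); S = 15.
W^NE = (Σα)·S − ½Σα_i² = 15² − ½·43 = 203.5.
Planner sets s_i = Σα_j = 15 for every i, so S^SO = 6·15 = 90.
W^SO = (Σα)·S^SO − ½·6·(Σα)² = (6/2)·15² = 675.
Deadweight loss = W^SO − W^NE = 471.5.

471.5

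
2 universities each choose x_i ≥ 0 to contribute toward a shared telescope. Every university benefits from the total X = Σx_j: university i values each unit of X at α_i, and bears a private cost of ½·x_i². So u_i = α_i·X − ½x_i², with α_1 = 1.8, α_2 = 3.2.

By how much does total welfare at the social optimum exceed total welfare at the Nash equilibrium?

University i's FOC: ∂u_i/∂x_i = α_i − x_i = 0, so x_i* = α_i.
NE contributions = (1.8, 3.2); X = 5.
W^NE = (Σα)·X − ½Σα_i² = 5² − ½·13.48 = 18.26.
Planner sets x_i = Σα_j = 5 for every i, so X^SO = 2·5 = 10.
W^SO = (Σα)·X^SO − ½·2·(Σα)² = (2/2)·5² = 25.
Deadweight loss = W^SO − W^NE = 6.74.

6.74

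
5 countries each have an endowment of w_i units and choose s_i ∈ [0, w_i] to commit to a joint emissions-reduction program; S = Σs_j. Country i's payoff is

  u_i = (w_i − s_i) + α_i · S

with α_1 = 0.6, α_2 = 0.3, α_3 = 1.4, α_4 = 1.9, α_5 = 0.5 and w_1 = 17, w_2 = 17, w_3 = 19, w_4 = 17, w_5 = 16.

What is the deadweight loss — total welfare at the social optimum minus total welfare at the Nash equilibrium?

185

∂u_i/∂s_i = α_i − 1, so country i contributes w_i if α_i > 1, else 0.
α_i > 1 for i ∈ {3, 4}; NE contributions (0, 0, 19, 17, 0), S = 36.
W^NE = Σw_i − S^NE + (Σα_i)·S^NE = 86 + 3.7·36 = 219.2.
Planner: ∂(Σu_j)/∂s_i = Σα_j − 1 = 3.7 > 0, so everyone contributes w_i; S^SO = 86, W^SO = 86 + 3.7·86 = 404.2.
Deadweight loss = 185.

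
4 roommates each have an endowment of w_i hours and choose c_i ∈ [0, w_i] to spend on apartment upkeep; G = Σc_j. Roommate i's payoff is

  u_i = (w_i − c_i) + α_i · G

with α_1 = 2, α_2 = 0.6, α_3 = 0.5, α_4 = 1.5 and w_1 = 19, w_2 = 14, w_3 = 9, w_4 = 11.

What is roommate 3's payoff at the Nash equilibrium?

∂u_i/∂c_i = α_i − 1, so roommate i contributes w_i if α_i > 1, else 0.
α_i > 1 for i ∈ {1, 4}; NE contributions (19, 0, 0, 11), G = 30.
u_3 = (9 − 0) + 0.5·30 = 24.

24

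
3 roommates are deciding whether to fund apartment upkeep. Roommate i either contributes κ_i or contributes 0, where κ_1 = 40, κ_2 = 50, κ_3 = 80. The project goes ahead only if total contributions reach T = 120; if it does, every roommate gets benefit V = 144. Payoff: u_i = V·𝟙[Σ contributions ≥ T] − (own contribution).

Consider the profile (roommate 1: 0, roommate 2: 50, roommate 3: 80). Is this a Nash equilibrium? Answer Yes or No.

Total = 130 ≥ 120: provided.
Roommate 1 (pledges 0, payoff 144): pledging 40 → total 170, payoff 104. No gain.
Roommate 2 (pledges 50, payoff 94): dropping to 0 → total 80, payoff 0. No gain.
Roommate 3 (pledges 80, payoff 64): dropping to 0 → total 50, payoff 0. No gain.

Yes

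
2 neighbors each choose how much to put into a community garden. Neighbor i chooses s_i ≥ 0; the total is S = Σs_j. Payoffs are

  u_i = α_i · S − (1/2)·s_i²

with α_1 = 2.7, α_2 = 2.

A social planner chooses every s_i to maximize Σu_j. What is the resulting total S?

Planner FOC: ∂(Σu_j)/∂s_i = (Σα_j) − s_i = 0, so s_i^SO = Σα_j = 4.7 for every i; S^SO = 9.4.

9.4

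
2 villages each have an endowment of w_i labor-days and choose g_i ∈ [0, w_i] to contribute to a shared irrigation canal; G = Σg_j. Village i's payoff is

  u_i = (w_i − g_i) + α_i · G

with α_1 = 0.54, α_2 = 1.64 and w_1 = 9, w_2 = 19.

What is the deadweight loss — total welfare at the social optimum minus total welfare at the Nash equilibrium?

10.62

∂u_i/∂g_i = α_i − 1, so village i contributes w_i if α_i > 1, else 0.
α_i > 1 for i ∈ {2}; NE contributions (0, 19), G = 19.
W^NE = Σw_i − G^NE + (Σα_i)·G^NE = 28 + 1.18·19 = 50.42.
Planner: ∂(Σu_j)/∂g_i = Σα_j − 1 = 1.18 > 0, so everyone contributes w_i; G^SO = 28, W^SO = 28 + 1.18·28 = 61.04.
Deadweight loss = 10.62.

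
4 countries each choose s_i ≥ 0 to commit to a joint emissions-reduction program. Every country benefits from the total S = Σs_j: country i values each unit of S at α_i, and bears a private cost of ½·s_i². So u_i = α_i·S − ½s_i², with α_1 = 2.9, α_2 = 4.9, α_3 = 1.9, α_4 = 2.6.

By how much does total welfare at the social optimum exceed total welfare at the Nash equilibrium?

172.685

Country i's FOC: ∂u_i/∂s_i = α_i − s_i = 0, so s_i* = α_i.
NE contributions = (2.9, 4.9, 1.9, 2.6); S = 12.3.
W^NE = (Σα)·S − ½Σα_i² = 12.3² − ½·42.79 = 129.895.
Planner sets s_i = Σα_j = 12.3 for every i, so S^SO = 4·12.3 = 49.2.
W^SO = (Σα)·S^SO − ½·4·(Σα)² = (4/2)·12.3² = 302.58.
Deadweight loss = W^SO − W^NE = 172.685.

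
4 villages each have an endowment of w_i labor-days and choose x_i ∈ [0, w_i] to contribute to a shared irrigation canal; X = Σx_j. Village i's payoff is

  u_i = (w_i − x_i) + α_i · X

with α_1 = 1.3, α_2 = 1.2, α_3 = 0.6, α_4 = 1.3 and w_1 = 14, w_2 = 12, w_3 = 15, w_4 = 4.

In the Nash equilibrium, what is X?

∂u_i/∂x_i = α_i − 1, so village i contributes w_i if α_i > 1, else 0.
α_i > 1 for i ∈ {1, 2, 4}; NE contributions (14, 12, 0, 4), X = 30.

30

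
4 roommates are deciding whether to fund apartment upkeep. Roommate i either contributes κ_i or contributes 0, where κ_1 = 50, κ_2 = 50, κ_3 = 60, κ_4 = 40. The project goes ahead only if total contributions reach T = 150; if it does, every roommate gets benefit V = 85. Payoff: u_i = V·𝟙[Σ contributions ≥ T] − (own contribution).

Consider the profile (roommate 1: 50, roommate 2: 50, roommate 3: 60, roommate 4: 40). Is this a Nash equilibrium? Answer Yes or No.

No

Total = 200 ≥ 150: provided.
Roommate 1 (pledges 50, payoff 35): dropping to 0 → total 150, payoff 85. Profitable deviation.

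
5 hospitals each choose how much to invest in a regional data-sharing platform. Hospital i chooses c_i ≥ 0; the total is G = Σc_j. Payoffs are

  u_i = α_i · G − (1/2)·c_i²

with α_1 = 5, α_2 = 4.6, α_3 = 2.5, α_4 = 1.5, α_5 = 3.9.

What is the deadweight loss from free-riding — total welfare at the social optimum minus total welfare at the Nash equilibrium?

494.31

Hospital i's FOC: ∂u_i/∂c_i = α_i − c_i = 0, so c_i* = α_i.
NE contributions = (5, 4.6, 2.5, 1.5, 3.9); G = 17.5.
W^NE = (Σα)·G − ½Σα_i² = 17.5² − ½·69.87 = 271.315.
Planner sets c_i = Σα_j = 17.5 for every i, so G^SO = 5·17.5 = 87.5.
W^SO = (Σα)·G^SO − ½·5·(Σα)² = (5/2)·17.5² = 765.625.
Deadweight loss = W^SO − W^NE = 494.31.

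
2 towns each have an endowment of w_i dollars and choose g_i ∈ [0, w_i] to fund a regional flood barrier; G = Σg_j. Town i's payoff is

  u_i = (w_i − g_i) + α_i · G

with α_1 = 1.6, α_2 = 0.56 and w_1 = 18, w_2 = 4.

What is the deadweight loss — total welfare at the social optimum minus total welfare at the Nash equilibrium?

∂u_i/∂g_i = α_i − 1, so town i contributes w_i if α_i > 1, else 0.
α_i > 1 for i ∈ {1}; NE contributions (18, 0), G = 18.
W^NE = Σw_i − G^NE + (Σα_i)·G^NE = 22 + 1.16·18 = 42.88.
Planner: ∂(Σu_j)/∂g_i = Σα_j − 1 = 1.16 > 0, so everyone contributes w_i; G^SO = 22, W^SO = 22 + 1.16·22 = 47.52.
Deadweight loss = 4.64.

4.64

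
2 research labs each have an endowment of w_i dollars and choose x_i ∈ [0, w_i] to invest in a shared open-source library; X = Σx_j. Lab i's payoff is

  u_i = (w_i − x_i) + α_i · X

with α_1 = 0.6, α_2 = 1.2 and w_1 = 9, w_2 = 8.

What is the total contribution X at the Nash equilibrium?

8

∂u_i/∂x_i = α_i − 1, so lab i contributes w_i if α_i > 1, else 0.
α_i > 1 for i ∈ {2}; NE contributions (0, 8), X = 8.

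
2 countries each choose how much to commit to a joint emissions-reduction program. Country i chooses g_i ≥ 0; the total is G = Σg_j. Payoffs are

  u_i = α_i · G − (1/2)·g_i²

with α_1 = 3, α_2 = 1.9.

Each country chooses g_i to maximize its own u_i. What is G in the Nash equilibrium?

4.9

Country i's FOC: ∂u_i/∂g_i = α_i − g_i = 0, so g_i* = α_i.
NE contributions = (3, 1.9); G = 4.9.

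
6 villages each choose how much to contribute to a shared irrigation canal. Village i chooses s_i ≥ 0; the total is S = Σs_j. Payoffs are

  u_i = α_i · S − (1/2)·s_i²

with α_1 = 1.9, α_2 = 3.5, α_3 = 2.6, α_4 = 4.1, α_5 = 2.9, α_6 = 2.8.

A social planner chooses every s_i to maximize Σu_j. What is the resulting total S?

Planner FOC: ∂(Σu_j)/∂s_i = (Σα_j) − s_i = 0, so s_i^SO = Σα_j = 17.8 for every i; S^SO = 106.8.

106.8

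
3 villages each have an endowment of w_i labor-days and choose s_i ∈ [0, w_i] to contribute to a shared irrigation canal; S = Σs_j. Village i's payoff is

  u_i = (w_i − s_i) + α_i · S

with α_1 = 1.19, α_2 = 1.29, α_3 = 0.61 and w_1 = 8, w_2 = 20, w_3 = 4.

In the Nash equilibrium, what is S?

28

∂u_i/∂s_i = α_i − 1, so village i contributes w_i if α_i > 1, else 0.
α_i > 1 for i ∈ {1, 2}; NE contributions (8, 20, 0), S = 28.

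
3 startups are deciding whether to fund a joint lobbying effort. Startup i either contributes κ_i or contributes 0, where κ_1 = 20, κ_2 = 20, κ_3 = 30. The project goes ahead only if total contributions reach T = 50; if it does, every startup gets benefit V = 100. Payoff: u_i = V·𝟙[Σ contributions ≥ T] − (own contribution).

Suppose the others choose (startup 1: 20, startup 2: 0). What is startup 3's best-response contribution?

30

Others' total = 20. Contributing 30 brings total to 50 ≥ 50: gain V − κ_3 = 70.
Best response: 30.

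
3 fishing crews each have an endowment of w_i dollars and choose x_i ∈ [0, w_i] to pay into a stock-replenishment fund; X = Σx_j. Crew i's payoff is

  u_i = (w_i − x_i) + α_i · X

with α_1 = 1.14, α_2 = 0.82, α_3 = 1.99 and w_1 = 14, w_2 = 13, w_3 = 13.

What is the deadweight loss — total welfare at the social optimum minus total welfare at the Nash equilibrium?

38.35

∂u_i/∂x_i = α_i − 1, so crew i contributes w_i if α_i > 1, else 0.
α_i > 1 for i ∈ {1, 3}; NE contributions (14, 0, 13), X = 27.
W^NE = Σw_i − X^NE + (Σα_i)·X^NE = 40 + 2.95·27 = 119.65.
Planner: ∂(Σu_j)/∂x_i = Σα_j − 1 = 2.95 > 0, so everyone contributes w_i; X^SO = 40, W^SO = 40 + 2.95·40 = 158.
Deadweight loss = 38.35.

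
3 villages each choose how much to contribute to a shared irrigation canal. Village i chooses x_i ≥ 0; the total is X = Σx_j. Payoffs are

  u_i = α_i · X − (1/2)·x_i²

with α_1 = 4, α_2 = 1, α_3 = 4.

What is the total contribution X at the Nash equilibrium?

9

Village i's FOC: ∂u_i/∂x_i = α_i − x_i = 0, so x_i* = α_i.
NE contributions = (4, 1, 4); X = 9.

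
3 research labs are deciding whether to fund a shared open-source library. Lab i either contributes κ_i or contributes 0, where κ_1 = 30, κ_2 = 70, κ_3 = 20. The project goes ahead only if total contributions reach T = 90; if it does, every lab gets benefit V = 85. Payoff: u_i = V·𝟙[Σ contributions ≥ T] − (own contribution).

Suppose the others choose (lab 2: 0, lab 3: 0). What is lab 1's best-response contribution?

0

Others' total = 0. Even contributing 30 gives 30 < 90: no benefit either way.
Best response: 0.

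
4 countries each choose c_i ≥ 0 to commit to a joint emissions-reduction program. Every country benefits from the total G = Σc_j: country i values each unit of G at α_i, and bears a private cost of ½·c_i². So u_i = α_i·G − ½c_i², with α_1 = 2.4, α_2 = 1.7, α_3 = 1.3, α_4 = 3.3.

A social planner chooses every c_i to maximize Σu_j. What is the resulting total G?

34.8

Planner FOC: ∂(Σu_j)/∂c_i = (Σα_j) − c_i = 0, so c_i^SO = Σα_j = 8.7 for every i; G^SO = 34.8.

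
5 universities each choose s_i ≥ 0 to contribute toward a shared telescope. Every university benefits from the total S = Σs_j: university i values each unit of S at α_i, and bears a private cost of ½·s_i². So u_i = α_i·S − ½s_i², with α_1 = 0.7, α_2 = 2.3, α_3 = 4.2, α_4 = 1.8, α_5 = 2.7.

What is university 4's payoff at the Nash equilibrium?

19.44

University i's FOC: ∂u_i/∂s_i = α_i − s_i = 0, so s_i* = α_i.
NE contributions = (0.7, 2.3, 4.2, 1.8, 2.7); S = 11.7.
u_4 = α_4·S − ½·(s_4)² = 1.8·11.7 − ½·1.8² = 19.44.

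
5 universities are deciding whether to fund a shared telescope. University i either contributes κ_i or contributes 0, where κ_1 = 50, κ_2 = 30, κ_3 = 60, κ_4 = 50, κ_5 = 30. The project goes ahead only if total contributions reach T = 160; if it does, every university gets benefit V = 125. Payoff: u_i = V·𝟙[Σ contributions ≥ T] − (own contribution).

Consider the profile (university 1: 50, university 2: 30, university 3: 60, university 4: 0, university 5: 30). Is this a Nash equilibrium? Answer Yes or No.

Total = 170 ≥ 160: provided.
University 1 (pledges 50, payoff 75): dropping to 0 → total 120, payoff 0. No gain.
University 2 (pledges 30, payoff 95): dropping to 0 → total 140, payoff 0. No gain.
University 3 (pledges 60, payoff 65): dropping to 0 → total 110, payoff 0. No gain.
University 4 (pledges 0, payoff 125): pledging 50 → total 220, payoff 75. No gain.
University 5 (pledges 30, payoff 95): dropping to 0 → total 140, payoff 0. No gain.

Yes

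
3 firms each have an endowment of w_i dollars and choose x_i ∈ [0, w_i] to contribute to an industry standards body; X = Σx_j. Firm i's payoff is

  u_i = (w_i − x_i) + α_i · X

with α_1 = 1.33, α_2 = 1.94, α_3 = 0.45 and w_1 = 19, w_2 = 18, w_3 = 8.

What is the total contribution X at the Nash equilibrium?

37

∂u_i/∂x_i = α_i − 1, so firm i contributes w_i if α_i > 1, else 0.
α_i > 1 for i ∈ {1, 2}; NE contributions (19, 18, 0), X = 37.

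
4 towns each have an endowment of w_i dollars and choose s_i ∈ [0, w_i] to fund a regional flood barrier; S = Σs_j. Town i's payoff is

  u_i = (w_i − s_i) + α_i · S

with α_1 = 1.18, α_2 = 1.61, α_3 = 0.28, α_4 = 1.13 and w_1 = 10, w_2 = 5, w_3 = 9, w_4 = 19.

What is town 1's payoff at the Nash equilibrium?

40.12

∂u_i/∂s_i = α_i − 1, so town i contributes w_i if α_i > 1, else 0.
α_i > 1 for i ∈ {1, 2, 4}; NE contributions (10, 5, 0, 19), S = 34.
u_1 = (10 − 10) + 1.18·34 = 40.12.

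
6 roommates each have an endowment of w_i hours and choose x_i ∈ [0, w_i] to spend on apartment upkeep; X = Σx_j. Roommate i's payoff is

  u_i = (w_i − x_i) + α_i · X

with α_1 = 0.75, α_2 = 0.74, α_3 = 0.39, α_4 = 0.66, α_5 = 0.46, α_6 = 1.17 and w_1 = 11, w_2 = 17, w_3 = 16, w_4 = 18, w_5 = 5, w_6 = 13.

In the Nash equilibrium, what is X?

∂u_i/∂x_i = α_i − 1, so roommate i contributes w_i if α_i > 1, else 0.
α_i > 1 for i ∈ {6}; NE contributions (0, 0, 0, 0, 0, 13), X = 13.

13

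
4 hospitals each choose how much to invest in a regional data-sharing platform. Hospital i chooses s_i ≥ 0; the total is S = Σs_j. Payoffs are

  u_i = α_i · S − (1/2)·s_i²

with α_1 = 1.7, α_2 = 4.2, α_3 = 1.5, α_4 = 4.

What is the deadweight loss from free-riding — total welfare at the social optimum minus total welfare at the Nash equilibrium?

149.35

Hospital i's FOC: ∂u_i/∂s_i = α_i − s_i = 0, so s_i* = α_i.
NE contributions = (1.7, 4.2, 1.5, 4); S = 11.4.
W^NE = (Σα)·S − ½Σα_i² = 11.4² − ½·38.78 = 110.57.
Planner sets s_i = Σα_j = 11.4 for every i, so S^SO = 4·11.4 = 45.6.
W^SO = (Σα)·S^SO − ½·4·(Σα)² = (4/2)·11.4² = 259.92.
Deadweight loss = W^SO − W^NE = 149.35.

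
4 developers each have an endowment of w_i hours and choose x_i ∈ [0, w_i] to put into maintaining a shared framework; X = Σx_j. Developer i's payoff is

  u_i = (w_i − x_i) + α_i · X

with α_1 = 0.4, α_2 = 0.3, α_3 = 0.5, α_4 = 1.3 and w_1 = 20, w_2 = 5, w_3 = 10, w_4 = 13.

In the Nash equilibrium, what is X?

13

∂u_i/∂x_i = α_i − 1, so developer i contributes w_i if α_i > 1, else 0.
α_i > 1 for i ∈ {4}; NE contributions (0, 0, 0, 13), X = 13.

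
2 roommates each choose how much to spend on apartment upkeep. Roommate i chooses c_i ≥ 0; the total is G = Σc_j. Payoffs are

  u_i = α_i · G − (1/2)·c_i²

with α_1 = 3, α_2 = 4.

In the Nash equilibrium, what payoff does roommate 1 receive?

16.5

Roommate i's FOC: ∂u_i/∂c_i = α_i − c_i = 0, so c_i* = α_i.
NE contributions = (3, 4); G = 7.
u_1 = α_1·G − ½·(c_1)² = 3·7 − ½·3² = 16.5.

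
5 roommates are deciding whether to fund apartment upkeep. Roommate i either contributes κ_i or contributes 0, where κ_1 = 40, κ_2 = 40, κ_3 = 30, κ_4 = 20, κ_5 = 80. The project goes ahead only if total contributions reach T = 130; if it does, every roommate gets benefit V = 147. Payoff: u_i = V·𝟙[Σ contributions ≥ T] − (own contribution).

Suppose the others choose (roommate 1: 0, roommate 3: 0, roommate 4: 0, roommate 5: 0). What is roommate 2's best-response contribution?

Others' total = 0. Even contributing 40 gives 40 < 130: no benefit either way.
Best response: 0.

0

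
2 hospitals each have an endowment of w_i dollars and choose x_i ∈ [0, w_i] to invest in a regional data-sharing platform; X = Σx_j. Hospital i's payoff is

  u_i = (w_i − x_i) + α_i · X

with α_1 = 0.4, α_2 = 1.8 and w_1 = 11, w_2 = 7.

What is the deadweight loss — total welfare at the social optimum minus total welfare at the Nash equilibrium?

∂u_i/∂x_i = α_i − 1, so hospital i contributes w_i if α_i > 1, else 0.
α_i > 1 for i ∈ {2}; NE contributions (0, 7), X = 7.
W^NE = Σw_i − X^NE + (Σα_i)·X^NE = 18 + 1.2·7 = 26.4.
Planner: ∂(Σu_j)/∂x_i = Σα_j − 1 = 1.2 > 0, so everyone contributes w_i; X^SO = 18, W^SO = 18 + 1.2·18 = 39.6.
Deadweight loss = 13.2.

13.2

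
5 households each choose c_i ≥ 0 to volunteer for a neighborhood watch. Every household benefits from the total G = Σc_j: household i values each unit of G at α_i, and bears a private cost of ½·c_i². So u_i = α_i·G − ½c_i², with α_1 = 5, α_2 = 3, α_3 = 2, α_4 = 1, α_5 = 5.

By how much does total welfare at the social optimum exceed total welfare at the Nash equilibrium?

Household i's FOC: ∂u_i/∂c_i = α_i − c_i = 0, so c_i* = α_i.
NE contributions = (5, 3, 2, 1, 5); G = 16.
W^NE = (Σα)·G − ½Σα_i² = 16² − ½·64 = 224.
Planner sets c_i = Σα_j = 16 for every i, so G^SO = 5·16 = 80.
W^SO = (Σα)·G^SO − ½·5·(Σα)² = (5/2)·16² = 640.
Deadweight loss = W^SO − W^NE = 416.

416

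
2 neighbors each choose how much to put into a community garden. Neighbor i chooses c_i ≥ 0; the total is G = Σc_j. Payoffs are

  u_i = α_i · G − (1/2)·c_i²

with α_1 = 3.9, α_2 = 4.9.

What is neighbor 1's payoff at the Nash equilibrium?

26.715

Neighbor i's FOC: ∂u_i/∂c_i = α_i − c_i = 0, so c_i* = α_i.
NE contributions = (3.9, 4.9); G = 8.8.
u_1 = α_1·G − ½·(c_1)² = 3.9·8.8 − ½·3.9² = 26.715.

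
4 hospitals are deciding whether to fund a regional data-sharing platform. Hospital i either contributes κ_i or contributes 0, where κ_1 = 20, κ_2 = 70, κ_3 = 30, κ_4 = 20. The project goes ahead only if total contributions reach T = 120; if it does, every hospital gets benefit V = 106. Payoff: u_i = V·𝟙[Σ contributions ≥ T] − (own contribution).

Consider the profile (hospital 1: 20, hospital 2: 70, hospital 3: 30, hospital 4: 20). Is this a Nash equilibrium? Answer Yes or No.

Total = 140 ≥ 120: provided.
Hospital 1 (pledges 20, payoff 86): dropping to 0 → total 120, payoff 106. Profitable deviation.

No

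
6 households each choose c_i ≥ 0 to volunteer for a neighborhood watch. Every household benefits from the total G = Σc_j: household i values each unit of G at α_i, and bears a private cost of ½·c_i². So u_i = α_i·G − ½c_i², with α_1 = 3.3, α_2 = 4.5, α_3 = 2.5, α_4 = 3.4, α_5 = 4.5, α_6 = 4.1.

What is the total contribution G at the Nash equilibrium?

Household i's FOC: ∂u_i/∂c_i = α_i − c_i = 0, so c_i* = α_i.
NE contributions = (3.3, 4.5, 2.5, 3.4, 4.5, 4.1); G = 22.3.

22.3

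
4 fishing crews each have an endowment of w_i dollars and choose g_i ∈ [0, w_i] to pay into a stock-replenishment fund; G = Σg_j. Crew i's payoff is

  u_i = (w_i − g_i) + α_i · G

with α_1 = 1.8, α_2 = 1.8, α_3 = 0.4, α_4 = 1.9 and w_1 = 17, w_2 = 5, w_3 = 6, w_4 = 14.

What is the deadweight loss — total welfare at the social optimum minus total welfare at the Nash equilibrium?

∂u_i/∂g_i = α_i − 1, so crew i contributes w_i if α_i > 1, else 0.
α_i > 1 for i ∈ {1, 2, 4}; NE contributions (17, 5, 0, 14), G = 36.
W^NE = Σw_i − G^NE + (Σα_i)·G^NE = 42 + 4.9·36 = 218.4.
Planner: ∂(Σu_j)/∂g_i = Σα_j − 1 = 4.9 > 0, so everyone contributes w_i; G^SO = 42, W^SO = 42 + 4.9·42 = 247.8.
Deadweight loss = 29.4.

29.4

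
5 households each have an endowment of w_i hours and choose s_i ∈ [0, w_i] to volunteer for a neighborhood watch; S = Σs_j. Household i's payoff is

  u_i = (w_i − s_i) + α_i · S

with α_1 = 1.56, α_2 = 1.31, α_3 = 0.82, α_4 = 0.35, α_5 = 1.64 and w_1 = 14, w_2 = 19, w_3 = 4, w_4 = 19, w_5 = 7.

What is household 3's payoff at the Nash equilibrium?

36.8

∂u_i/∂s_i = α_i − 1, so household i contributes w_i if α_i > 1, else 0.
α_i > 1 for i ∈ {1, 2, 5}; NE contributions (14, 19, 0, 0, 7), S = 40.
u_3 = (4 − 0) + 0.82·40 = 36.8.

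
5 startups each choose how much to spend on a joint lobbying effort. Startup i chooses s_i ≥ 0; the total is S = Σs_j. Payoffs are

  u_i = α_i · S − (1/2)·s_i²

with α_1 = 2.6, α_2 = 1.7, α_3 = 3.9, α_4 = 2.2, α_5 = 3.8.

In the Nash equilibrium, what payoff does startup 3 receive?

47.775

Startup i's FOC: ∂u_i/∂s_i = α_i − s_i = 0, so s_i* = α_i.
NE contributions = (2.6, 1.7, 3.9, 2.2, 3.8); S = 14.2.
u_3 = α_3·S − ½·(s_3)² = 3.9·14.2 − ½·3.9² = 47.775.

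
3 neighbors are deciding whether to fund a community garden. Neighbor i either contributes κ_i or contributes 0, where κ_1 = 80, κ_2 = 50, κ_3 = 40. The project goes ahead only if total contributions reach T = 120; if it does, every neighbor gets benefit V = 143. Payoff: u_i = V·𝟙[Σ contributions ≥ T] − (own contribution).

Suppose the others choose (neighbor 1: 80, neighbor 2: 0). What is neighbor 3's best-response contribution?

Others' total = 80. Contributing 40 brings total to 120 ≥ 120: gain V − κ_3 = 103.
Best response: 40.

40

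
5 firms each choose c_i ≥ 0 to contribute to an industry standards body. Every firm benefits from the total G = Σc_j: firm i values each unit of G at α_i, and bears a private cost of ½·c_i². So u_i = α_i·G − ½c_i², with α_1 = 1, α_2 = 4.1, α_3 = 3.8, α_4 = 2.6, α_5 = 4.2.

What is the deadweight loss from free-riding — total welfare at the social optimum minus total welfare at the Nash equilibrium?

Firm i's FOC: ∂u_i/∂c_i = α_i − c_i = 0, so c_i* = α_i.
NE contributions = (1, 4.1, 3.8, 2.6, 4.2); G = 15.7.
W^NE = (Σα)·G − ½Σα_i² = 15.7² − ½·56.65 = 218.165.
Planner sets c_i = Σα_j = 15.7 for every i, so G^SO = 5·15.7 = 78.5.
W^SO = (Σα)·G^SO − ½·5·(Σα)² = (5/2)·15.7² = 616.225.
Deadweight loss = W^SO − W^NE = 398.06.

398.06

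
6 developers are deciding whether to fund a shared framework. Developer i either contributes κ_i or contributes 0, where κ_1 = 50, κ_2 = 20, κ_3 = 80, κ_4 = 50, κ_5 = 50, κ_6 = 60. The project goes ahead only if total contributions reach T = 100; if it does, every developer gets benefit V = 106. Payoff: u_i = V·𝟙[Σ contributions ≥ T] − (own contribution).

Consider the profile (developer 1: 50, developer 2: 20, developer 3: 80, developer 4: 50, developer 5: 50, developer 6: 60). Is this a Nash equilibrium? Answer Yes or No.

Total = 310 ≥ 100: provided.
Developer 1 (pledges 50, payoff 56): dropping to 0 → total 260, payoff 106. Profitable deviation.

No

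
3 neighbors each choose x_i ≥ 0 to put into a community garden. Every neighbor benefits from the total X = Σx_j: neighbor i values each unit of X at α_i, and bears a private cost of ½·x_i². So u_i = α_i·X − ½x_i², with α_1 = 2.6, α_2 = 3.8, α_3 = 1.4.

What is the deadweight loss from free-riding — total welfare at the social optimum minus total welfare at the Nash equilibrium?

42

Neighbor i's FOC: ∂u_i/∂x_i = α_i − x_i = 0, so x_i* = α_i.
NE contributions = (2.6, 3.8, 1.4); X = 7.8.
W^NE = (Σα)·X − ½Σα_i² = 7.8² − ½·23.16 = 49.26.
Planner sets x_i = Σα_j = 7.8 for every i, so X^SO = 3·7.8 = 23.4.
W^SO = (Σα)·X^SO − ½·3·(Σα)² = (3/2)·7.8² = 91.26.
Deadweight loss = W^SO − W^NE = 42.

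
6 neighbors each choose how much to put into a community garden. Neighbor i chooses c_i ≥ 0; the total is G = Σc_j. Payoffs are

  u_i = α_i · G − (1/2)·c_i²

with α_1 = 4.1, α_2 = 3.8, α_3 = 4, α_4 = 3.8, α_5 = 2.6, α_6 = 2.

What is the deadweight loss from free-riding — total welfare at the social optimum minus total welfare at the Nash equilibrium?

860.405

Neighbor i's FOC: ∂u_i/∂c_i = α_i − c_i = 0, so c_i* = α_i.
NE contributions = (4.1, 3.8, 4, 3.8, 2.6, 2); G = 20.3.
W^NE = (Σα)·G − ½Σα_i² = 20.3² − ½·72.45 = 375.865.
Planner sets c_i = Σα_j = 20.3 for every i, so G^SO = 6·20.3 = 121.8.
W^SO = (Σα)·G^SO − ½·6·(Σα)² = (6/2)·20.3² = 1236.27.
Deadweight loss = W^SO − W^NE = 860.405.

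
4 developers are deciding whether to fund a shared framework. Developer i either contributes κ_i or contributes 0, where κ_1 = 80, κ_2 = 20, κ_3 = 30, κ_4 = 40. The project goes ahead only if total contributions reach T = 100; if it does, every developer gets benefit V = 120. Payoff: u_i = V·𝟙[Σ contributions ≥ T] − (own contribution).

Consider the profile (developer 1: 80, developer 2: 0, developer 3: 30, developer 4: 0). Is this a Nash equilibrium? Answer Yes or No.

Yes

Total = 110 ≥ 100: provided.
Developer 1 (pledges 80, payoff 40): dropping to 0 → total 30, payoff 0. No gain.
Developer 2 (pledges 0, payoff 120): pledging 20 → total 130, payoff 100. No gain.
Developer 3 (pledges 30, payoff 90): dropping to 0 → total 80, payoff 0. No gain.
Developer 4 (pledges 0, payoff 120): pledging 40 → total 150, payoff 80. No gain.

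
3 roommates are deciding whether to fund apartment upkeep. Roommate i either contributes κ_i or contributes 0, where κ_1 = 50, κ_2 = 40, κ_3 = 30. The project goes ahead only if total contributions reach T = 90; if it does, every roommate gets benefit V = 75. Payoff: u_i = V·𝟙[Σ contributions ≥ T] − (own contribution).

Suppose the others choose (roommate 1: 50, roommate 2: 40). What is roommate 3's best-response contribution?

0

Others' total = 90 ≥ 90; contributing adds cost 30 for no extra benefit.
Best response: 0.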